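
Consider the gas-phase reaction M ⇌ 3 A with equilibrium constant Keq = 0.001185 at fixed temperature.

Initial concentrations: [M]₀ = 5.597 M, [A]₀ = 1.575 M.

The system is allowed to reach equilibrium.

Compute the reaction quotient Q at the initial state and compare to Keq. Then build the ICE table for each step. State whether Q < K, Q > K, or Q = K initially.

Q₀ = 0.698; Q > K (proceeds reverse)

Q₀ = 0.698 vs Keq = 0.001185 ⇒ Q>K, reverse
Step 1:
                  M         A
  init        5.597     1.575
  Δ          0.4607    -1.382
  eq          6.058    0.1929
  solve Keq expr → x = -0.4607; check Q = 0.001185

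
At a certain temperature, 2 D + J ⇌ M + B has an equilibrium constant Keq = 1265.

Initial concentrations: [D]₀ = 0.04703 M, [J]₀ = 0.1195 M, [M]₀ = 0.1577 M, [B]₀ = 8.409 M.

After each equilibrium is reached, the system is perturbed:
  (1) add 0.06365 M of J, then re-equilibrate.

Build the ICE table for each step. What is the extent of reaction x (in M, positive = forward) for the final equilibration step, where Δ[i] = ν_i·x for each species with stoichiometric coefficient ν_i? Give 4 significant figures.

Q₀ = 5017 vs Keq = 1265 ⇒ Q>K, reverse
Step 1:
                  D         J         M         B
  init      0.04703    0.1195    0.1577     8.409
  Δ         0.03528   0.01764  -0.01764  -0.01764
  eq        0.08231    0.1371    0.1401     8.391
  solve Keq expr → x = -0.01764; check Q = 1265
Then add 0.06365 M of J.
Step 2:
                  D         J         M         B
  init      0.08231    0.2008    0.1401     8.391
  Δ         -0.0118   -0.0059    0.0059    0.0059
  eq        0.07051    0.1949     0.146     8.397
  solve Keq expr → x = 0.0059; check Q = 1265

x = 0.0059 M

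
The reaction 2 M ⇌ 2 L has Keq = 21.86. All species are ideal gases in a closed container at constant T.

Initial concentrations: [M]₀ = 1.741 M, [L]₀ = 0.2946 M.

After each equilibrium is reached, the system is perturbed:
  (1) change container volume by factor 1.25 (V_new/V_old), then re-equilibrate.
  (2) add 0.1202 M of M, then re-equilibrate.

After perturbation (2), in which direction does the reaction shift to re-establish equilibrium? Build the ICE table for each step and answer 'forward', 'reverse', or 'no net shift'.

Direction: forward

Q₀ = 0.02863 vs Keq = 21.86 ⇒ Q<K, forward
Step 1:
                   M          L
  Initial      1.741     0.2946
  Change      -1.382      1.382
  Equil       0.3587      1.677
  solve Keq expr → x = 0.6912; check Q = 21.86
Then change container volume by factor 1.25 (V_new/V_old).
Step 2:
                   M          L
  Initial     0.2869      1.342
  Change           0          0
  Equil       0.2869      1.342
  solve Keq expr → x = 0; check Q = 21.86
Then add 0.1202 M of M.
Step 3:
                   M          L
  Initial     0.4071      1.342
  Change    -0.09902    0.09902
  Equil       0.3081      1.441
  solve Keq expr → x = 0.04951; check Q = 21.86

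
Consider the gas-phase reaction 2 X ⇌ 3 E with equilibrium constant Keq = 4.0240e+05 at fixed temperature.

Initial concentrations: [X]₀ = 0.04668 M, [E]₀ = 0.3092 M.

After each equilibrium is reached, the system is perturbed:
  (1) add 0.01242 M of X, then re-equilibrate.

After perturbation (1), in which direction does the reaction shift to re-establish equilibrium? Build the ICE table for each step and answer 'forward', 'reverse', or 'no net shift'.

Direction: forward

Q₀ = 13.57 vs Keq = 4.0240e+05 ⇒ Q<K, forward
Step 1:
                   X          E
  init       0.04668     0.3092
  Δ         -0.04631    0.06947
  eq      3.6733e-04     0.3787
  solve Keq expr → x = 0.02316; check Q = 4.0240e+05
Then add 0.01242 M of X.
Step 2:
                   X          E
  init       0.01279     0.3787
  Δ         -0.01239    0.01859
  eq      3.9471e-04     0.3973
  solve Keq expr → x = 0.006196; check Q = 4.0240e+05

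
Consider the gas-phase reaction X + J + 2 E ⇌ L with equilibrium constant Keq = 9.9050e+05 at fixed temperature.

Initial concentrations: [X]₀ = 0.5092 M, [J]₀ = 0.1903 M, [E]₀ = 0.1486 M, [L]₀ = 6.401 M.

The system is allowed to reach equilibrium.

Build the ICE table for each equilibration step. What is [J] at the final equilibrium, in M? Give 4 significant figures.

Q₀ = 2991 vs Keq = 9.9050e+05 ⇒ Q<K, forward
Step 1:
                    X           J           E           L
  init         0.5092      0.1903      0.1486       6.401
  Δ          -0.06878    -0.06878     -0.1376     0.06878
  eq           0.4404      0.1215     0.01105        6.47
  solve Keq expr → x = 0.06878; check Q = 9.9050e+05

[J]_eq = 0.1215 M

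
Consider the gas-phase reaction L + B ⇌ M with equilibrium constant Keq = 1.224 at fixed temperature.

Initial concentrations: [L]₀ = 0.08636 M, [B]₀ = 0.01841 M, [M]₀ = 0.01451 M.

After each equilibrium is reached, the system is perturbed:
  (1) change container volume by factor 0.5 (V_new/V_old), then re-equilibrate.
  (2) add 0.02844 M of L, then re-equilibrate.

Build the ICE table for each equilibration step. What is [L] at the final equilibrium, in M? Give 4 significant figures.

Q₀ = 9.126 vs Keq = 1.224 ⇒ Q>K, reverse
Step 1:
                   L          B          M
  init       0.08636    0.01841    0.01451
  Δ            0.011      0.011     -0.011
  eq         0.09736    0.02941   0.003505
  solve Keq expr → x = -0.011; check Q = 1.224
Then change container volume by factor 0.5 (V_new/V_old).
Step 2:
                   L          B          M
  init        0.1947    0.05883   0.007011
  Δ        -0.005377  -0.005377   0.005377
  eq          0.1894    0.05345    0.01239
  solve Keq expr → x = 0.005377; check Q = 1.224
Then add 0.02844 M of L.
Step 3:
                   L          B          M
  init        0.2178    0.05345    0.01239
  Δ        -0.001399  -0.001399   0.001399
  eq          0.2164    0.05205    0.01379
  solve Keq expr → x = 0.001399; check Q = 1.224

[L]_eq = 0.2164 M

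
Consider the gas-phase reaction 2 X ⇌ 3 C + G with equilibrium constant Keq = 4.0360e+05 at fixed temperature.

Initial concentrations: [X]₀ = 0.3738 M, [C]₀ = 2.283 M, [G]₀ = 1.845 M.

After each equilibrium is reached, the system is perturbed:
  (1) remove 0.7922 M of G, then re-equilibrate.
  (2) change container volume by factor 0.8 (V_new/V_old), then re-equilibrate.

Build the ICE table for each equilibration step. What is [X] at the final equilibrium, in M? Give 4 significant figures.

Q₀ = 157.1 vs Keq = 4.0360e+05 ⇒ Q<K, forward
Step 1:
                  X         C         G
  Initial    0.3738     2.283     1.845
  Change    -0.3631    0.5447    0.1816
  Equil     0.01066     2.828     2.027
  solve Keq expr → x = 0.1816; check Q = 4.0360e+05
Then remove 0.7922 M of G.
Step 2:
                  X         C         G
  Initial   0.01066     2.828     1.234
  Change   -0.00232   0.00348   0.00116
  Equil    0.008335     2.831     1.236
  solve Keq expr → x = 0.00116; check Q = 4.0360e+05
Then change container volume by factor 0.8 (V_new/V_old).
Step 3:
                  X         C         G
  Initial   0.01042     3.539     1.544
  Change   0.002578 -0.003867 -0.001289
  Equil       0.013     3.535     1.543
  solve Keq expr → x = -0.001289; check Q = 4.0360e+05

[X]_eq = 0.013 M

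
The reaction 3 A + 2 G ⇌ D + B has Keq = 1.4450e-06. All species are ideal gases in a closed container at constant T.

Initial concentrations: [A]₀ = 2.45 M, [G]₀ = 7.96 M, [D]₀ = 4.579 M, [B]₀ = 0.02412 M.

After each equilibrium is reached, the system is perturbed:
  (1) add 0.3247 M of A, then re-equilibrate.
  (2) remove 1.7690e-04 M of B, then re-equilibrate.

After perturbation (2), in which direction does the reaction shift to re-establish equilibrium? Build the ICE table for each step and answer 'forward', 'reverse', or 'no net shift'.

Direction: forward

Q₀ = 1.1853e-04 vs Keq = 1.4450e-06 ⇒ Q>K, reverse
Step 1:
                   A          G          D          B
  init          2.45       7.96      4.579    0.02412
  Δ          0.07138    0.04759   -0.02379   -0.02379
  eq           2.521      8.008      4.555 3.2605e-04
  solve Keq expr → x = -0.02379; check Q = 1.4450e-06
Then add 0.3247 M of A.
Step 2:
                   A          G          D          B
  init         2.846      8.008      4.555 3.2605e-04
  Δ       -4.2786e-04 -2.8524e-04 1.4262e-04 1.4262e-04
  eq           2.846      8.007      4.555 4.6867e-04
  solve Keq expr → x = 1.4262e-04; check Q = 1.4450e-06
Then remove 1.7690e-04 M of B.
Step 3:
                   A          G          D          B
  init         2.846      8.007      4.555 2.9177e-04
  Δ       -5.2974e-04 -3.5316e-04 1.7658e-04 1.7658e-04
  eq           2.845      8.007      4.556 4.6835e-04
  solve Keq expr → x = 1.7658e-04; check Q = 1.4450e-06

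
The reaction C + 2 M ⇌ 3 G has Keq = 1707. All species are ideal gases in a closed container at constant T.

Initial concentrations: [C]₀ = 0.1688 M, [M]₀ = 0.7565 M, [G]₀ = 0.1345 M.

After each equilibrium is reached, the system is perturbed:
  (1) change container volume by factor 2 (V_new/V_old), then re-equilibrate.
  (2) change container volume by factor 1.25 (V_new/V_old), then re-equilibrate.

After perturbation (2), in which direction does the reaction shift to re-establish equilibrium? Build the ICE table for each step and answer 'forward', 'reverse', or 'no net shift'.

Direction: no net shift

Q₀ = 0.02519 vs Keq = 1707 ⇒ Q<K, forward
Step 1:
                    C           M           G
  Initial      0.1688      0.7565      0.1345
  Change      -0.1679     -0.3359      0.5038
  Equil    8.6117e-04      0.4206      0.6383
  solve Keq expr → x = 0.1679; check Q = 1707
Then change container volume by factor 2 (V_new/V_old).
Step 2:
                    C           M           G
  Initial  4.3059e-04      0.2103      0.3192
  Change            0           0           0
  Equil    4.3059e-04      0.2103      0.3192
  solve Keq expr → x = 0; check Q = 1707
Then change container volume by factor 1.25 (V_new/V_old).
Step 3:
                    C           M           G
  Initial  3.4447e-04      0.1682      0.2553
  Change            0           0           0
  Equil    3.4447e-04      0.1682      0.2553
  solve Keq expr → x = 0; check Q = 1707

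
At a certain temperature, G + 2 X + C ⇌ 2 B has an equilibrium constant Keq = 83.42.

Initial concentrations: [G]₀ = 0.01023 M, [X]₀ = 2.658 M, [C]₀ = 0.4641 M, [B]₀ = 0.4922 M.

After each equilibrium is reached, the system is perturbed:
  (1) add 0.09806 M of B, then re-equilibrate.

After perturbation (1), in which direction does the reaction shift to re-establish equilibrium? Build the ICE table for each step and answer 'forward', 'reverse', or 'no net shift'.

Q₀ = 7.222 vs Keq = 83.42 ⇒ Q<K, forward
Step 1:
                  G         X         C         B
  I         0.01023     2.658    0.4641    0.4922
  C       -0.009243  -0.01849 -0.009243   0.01849
  E       9.8655e-04      2.64    0.4549    0.5107
  solve Keq expr → x = 0.009243; check Q = 83.42
Then add 0.09806 M of B.
Step 2:
                  G         X         C         B
  I       9.8655e-04      2.64    0.4549    0.6087
  C       4.0935e-04 8.1870e-04 4.0935e-04 -8.1870e-04
  E        0.001396      2.64    0.4553    0.6079
  solve Keq expr → x = -4.0935e-04; check Q = 83.42

Direction: reverse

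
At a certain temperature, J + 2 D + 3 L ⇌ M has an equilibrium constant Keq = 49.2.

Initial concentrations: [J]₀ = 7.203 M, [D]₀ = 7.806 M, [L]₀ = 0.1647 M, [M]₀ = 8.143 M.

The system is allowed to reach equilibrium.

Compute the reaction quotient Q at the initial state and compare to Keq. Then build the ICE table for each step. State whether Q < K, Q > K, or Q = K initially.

Q₀ = 4.153 vs Keq = 49.2 ⇒ Q<K, forward
Step 1:
                  J         D         L         M
  I           7.203     7.806    0.1647     8.143
  C        -0.03063  -0.06125  -0.09188   0.03063
  E           7.172     7.745   0.07282     8.174
  solve Keq expr → x = 0.03063; check Q = 49.2

Q₀ = 4.153; Q < K (proceeds forward)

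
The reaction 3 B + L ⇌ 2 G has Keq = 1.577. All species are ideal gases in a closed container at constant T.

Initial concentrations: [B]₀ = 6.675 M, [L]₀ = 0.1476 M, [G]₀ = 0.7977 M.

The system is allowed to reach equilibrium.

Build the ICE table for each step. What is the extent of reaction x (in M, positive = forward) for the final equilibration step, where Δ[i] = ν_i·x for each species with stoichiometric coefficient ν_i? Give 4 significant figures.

x = 0.1445 M

Q₀ = 0.0145 vs Keq = 1.577 ⇒ Q<K, forward
Step 1:
                    B           L           G
  init          6.675      0.1476      0.7977
  Δ           -0.4336     -0.1445       0.289
  eq            6.241     0.00308       1.087
  solve Keq expr → x = 0.1445; check Q = 1.577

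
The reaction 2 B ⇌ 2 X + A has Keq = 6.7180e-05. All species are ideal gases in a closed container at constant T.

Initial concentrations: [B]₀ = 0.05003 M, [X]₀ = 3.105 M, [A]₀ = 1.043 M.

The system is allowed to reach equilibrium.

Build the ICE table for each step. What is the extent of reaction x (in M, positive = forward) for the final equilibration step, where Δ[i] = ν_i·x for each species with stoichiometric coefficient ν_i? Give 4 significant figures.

Q₀ = 4017 vs Keq = 6.7180e-05 ⇒ Q>K, reverse
Step 1:
                    B           X           A
  init        0.05003       3.105       1.043
  Δ             2.085      -2.085      -1.043
  eq            2.135        1.02  2.9469e-04
  solve Keq expr → x = -1.043; check Q = 6.7180e-05

x = -1.043 M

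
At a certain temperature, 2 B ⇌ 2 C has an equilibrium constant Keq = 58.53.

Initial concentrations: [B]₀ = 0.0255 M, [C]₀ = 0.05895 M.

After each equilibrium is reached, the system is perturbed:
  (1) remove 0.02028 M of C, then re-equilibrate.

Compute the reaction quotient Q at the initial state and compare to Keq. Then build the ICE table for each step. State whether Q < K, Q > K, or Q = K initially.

Q₀ = 5.344; Q < K (proceeds forward)

Q₀ = 5.344 vs Keq = 58.53 ⇒ Q<K, forward
Step 1:
                   B          C
  Initial     0.0255    0.05895
  Change    -0.01574    0.01574
  Equil     0.009762    0.07469
  solve Keq expr → x = 0.007869; check Q = 58.53
Then remove 0.02028 M of C.
Step 2:
                   B          C
  Initial   0.009762    0.05441
  Change   -0.002344   0.002344
  Equil     0.007418    0.05675
  solve Keq expr → x = 0.001172; check Q = 58.53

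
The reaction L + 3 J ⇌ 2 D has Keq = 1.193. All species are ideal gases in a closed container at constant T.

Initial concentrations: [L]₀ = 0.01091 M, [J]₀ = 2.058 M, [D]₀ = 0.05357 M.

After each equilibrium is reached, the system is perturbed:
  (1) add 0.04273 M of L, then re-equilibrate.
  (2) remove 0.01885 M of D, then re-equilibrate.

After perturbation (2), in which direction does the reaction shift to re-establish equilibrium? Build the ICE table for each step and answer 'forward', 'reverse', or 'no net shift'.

Q₀ = 0.03018 vs Keq = 1.193 ⇒ Q<K, forward
Step 1:
                  L         J         D
  Initial   0.01091     2.058   0.05357
  Change   -0.01035  -0.03106   0.02071
  Equil   5.5536e-04     2.027   0.07428
  solve Keq expr → x = 0.01035; check Q = 1.193
Then add 0.04273 M of L.
Step 2:
                  L         J         D
  Initial   0.04329     2.027   0.07428
  Change   -0.04037   -0.1211   0.08075
  Equil     0.00291     1.906     0.155
  solve Keq expr → x = 0.04037; check Q = 1.193
Then remove 0.01885 M of D.
Step 3:
                  L         J         D
  Initial   0.00291     1.906    0.1362
  Change  -6.1715e-04 -0.001851  0.001234
  Equil    0.002293     1.904    0.1374
  solve Keq expr → x = 6.1715e-04; check Q = 1.193

Direction: forward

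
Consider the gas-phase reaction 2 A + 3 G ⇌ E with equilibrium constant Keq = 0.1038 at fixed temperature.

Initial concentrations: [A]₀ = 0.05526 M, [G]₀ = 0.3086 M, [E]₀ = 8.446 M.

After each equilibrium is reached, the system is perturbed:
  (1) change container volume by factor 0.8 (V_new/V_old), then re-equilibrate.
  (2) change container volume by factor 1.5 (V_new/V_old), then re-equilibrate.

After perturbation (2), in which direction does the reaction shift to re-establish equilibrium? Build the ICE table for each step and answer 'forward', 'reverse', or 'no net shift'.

Q₀ = 9.4111e+04 vs Keq = 0.1038 ⇒ Q>K, reverse
Step 1:
                  A         G         E
  init      0.05526    0.3086     8.446
  Δ           1.706     2.559    -0.853
  eq          1.761     2.868     7.593
  solve Keq expr → x = -0.853; check Q = 0.1038
Then change container volume by factor 0.8 (V_new/V_old).
Step 2:
                  A         G         E
  init        2.202     3.585     9.491
  Δ         -0.3702   -0.5554    0.1851
  eq          1.831     3.029     9.676
  solve Keq expr → x = 0.1851; check Q = 0.1038
Then change container volume by factor 1.5 (V_new/V_old).
Step 3:
                  A         G         E
  init        1.221     2.019     6.451
  Δ          0.4821    0.7231    -0.241
  eq          1.703     2.743      6.21
  solve Keq expr → x = -0.241; check Q = 0.1038

Direction: reverse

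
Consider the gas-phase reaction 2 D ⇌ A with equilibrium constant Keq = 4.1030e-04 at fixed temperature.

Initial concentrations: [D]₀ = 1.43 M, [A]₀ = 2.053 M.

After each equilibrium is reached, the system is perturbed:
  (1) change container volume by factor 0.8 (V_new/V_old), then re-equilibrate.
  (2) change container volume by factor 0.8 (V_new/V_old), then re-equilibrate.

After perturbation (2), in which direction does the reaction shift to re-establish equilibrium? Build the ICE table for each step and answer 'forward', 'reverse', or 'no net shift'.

Direction: forward

Q₀ = 1.004 vs Keq = 4.1030e-04 ⇒ Q>K, reverse
Step 1:
                   D          A
  Initial       1.43      2.053
  Change       4.081     -2.041
  Equil        5.511    0.01246
  solve Keq expr → x = -2.041; check Q = 4.1030e-04
Then change container volume by factor 0.8 (V_new/V_old).
Step 2:
                   D          A
  Initial      6.889    0.01558
  Change   -0.007701   0.003851
  Equil        6.881    0.01943
  solve Keq expr → x = 0.003851; check Q = 4.1030e-04
Then change container volume by factor 0.8 (V_new/V_old).
Step 3:
                   D          A
  Initial      8.601    0.02428
  Change    -0.01197   0.005987
  Equil        8.589    0.03027
  solve Keq expr → x = 0.005987; check Q = 4.1030e-04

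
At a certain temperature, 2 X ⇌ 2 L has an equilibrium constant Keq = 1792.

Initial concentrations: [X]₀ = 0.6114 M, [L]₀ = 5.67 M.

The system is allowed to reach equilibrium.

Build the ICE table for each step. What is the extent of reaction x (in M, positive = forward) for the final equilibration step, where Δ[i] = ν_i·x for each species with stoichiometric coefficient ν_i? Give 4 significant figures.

Q₀ = 86 vs Keq = 1792 ⇒ Q<K, forward
Step 1:
                  X         L
  Initial    0.6114      5.67
  Change    -0.4664    0.4664
  Equil       0.145     6.136
  solve Keq expr → x = 0.2332; check Q = 1792

x = 0.2332 M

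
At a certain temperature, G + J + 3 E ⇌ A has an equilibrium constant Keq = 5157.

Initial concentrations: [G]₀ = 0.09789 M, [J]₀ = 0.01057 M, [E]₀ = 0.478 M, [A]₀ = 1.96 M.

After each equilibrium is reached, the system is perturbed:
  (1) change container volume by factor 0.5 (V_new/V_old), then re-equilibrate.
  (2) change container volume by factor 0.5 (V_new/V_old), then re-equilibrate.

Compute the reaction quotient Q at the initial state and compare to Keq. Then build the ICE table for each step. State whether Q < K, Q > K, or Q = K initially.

Q₀ = 1.7344e+04 vs Keq = 5157 ⇒ Q>K, reverse
Step 1:
                   G          J          E          A
  Initial    0.09789    0.01057      0.478       1.96
  Change     0.01364    0.01364    0.04093   -0.01364
  Equil       0.1115    0.02421     0.5189      1.946
  solve Keq expr → x = -0.01364; check Q = 5157
Then change container volume by factor 0.5 (V_new/V_old).
Step 2:
                   G          J          E          A
  Initial     0.2231    0.04843      1.038      3.893
  Change     -0.0428    -0.0428    -0.1284     0.0428
  Equil       0.1803   0.005628     0.9095      3.936
  solve Keq expr → x = 0.0428; check Q = 5157
Then change container volume by factor 0.5 (V_new/V_old).
Step 3:
                   G          J          E          A
  Initial     0.3605    0.01126      1.819      7.871
  Change    -0.01049   -0.01049   -0.03147    0.01049
  Equil         0.35 7.6451e-04      1.787      7.882
  solve Keq expr → x = 0.01049; check Q = 5157

Q₀ = 1.7344e+04; Q > K (proceeds reverse)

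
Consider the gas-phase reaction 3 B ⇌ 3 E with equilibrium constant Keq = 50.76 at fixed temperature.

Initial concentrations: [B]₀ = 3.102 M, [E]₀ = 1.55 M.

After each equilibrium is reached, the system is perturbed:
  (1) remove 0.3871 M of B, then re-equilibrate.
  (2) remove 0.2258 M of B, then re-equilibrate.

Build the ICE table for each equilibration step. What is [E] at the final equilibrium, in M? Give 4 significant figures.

[E]_eq = 3.18 M

Q₀ = 0.1248 vs Keq = 50.76 ⇒ Q<K, forward
Step 1:
                  B         E
  Initial     3.102      1.55
  Change     -2.113     2.113
  Equil      0.9892     3.663
  solve Keq expr → x = 0.7043; check Q = 50.76
Then remove 0.3871 M of B.
Step 2:
                  B         E
  Initial    0.6021     3.663
  Change     0.3048   -0.3048
  Equil      0.9069     3.358
  solve Keq expr → x = -0.1016; check Q = 50.76
Then remove 0.2258 M of B.
Step 3:
                  B         E
  Initial    0.6811     3.358
  Change     0.1778   -0.1778
  Equil      0.8589      3.18
  solve Keq expr → x = -0.05926; check Q = 50.76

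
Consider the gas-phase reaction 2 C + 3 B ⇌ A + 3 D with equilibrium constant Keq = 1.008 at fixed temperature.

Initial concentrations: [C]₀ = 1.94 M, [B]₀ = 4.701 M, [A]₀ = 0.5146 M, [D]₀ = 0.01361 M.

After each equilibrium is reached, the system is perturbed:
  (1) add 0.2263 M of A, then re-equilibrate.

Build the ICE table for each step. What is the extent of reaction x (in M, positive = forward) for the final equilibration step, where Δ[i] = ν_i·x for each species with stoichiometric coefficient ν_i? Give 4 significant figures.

x = -0.01209 M

Q₀ = 3.3180e-09 vs Keq = 1.008 ⇒ Q<K, forward
Step 1:
                  C         B         A         D
  init         1.94     4.701    0.5146   0.01361
  Δ          -1.297    -1.945    0.6483     1.945
  eq         0.6434     2.756     1.163     1.959
  solve Keq expr → x = 0.6483; check Q = 1.008
Then add 0.2263 M of A.
Step 2:
                  C         B         A         D
  init       0.6434     2.756     1.389     1.959
  Δ         0.02418   0.03627  -0.01209  -0.03627
  eq         0.6676     2.792     1.377     1.922
  solve Keq expr → x = -0.01209; check Q = 1.008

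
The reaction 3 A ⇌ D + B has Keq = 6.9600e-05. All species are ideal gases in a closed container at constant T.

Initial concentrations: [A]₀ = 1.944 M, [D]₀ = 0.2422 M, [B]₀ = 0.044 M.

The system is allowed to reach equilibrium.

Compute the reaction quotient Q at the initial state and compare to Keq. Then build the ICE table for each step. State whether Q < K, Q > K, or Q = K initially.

Q₀ = 0.001451 vs Keq = 6.9600e-05 ⇒ Q>K, reverse
Step 1:
                    A           D           B
  init          1.944      0.2422       0.044
  Δ            0.1228    -0.04095    -0.04095
  eq            2.067      0.2013    0.003053
  solve Keq expr → x = -0.04095; check Q = 6.9600e-05

Q₀ = 0.001451; Q > K (proceeds reverse)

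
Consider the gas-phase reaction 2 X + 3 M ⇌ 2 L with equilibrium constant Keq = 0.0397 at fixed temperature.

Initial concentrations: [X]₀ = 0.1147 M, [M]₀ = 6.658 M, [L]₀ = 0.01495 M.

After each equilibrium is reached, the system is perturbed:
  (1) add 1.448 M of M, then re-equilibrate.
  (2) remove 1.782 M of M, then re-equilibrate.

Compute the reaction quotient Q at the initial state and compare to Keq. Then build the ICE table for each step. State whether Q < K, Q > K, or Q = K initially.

Q₀ = 5.7560e-05; Q < K (proceeds forward)

Q₀ = 5.7560e-05 vs Keq = 0.0397 ⇒ Q<K, forward
Step 1:
                  X         M         L
  init       0.1147     6.658   0.01495
  Δ        -0.08473   -0.1271   0.08473
  eq        0.02997     6.531   0.09968
  solve Keq expr → x = 0.04236; check Q = 0.0397
Then add 1.448 M of M.
Step 2:
                  X         M         L
  init      0.02997     7.979   0.09968
  Δ       -0.006326 -0.009489  0.006326
  eq        0.02365     7.969     0.106
  solve Keq expr → x = 0.003163; check Q = 0.0397
Then remove 1.782 M of M.
Step 3:
                  X         M         L
  init      0.02365     6.187     0.106
  Δ        0.008163   0.01224 -0.008163
  eq        0.03181       6.2   0.09784
  solve Keq expr → x = -0.004081; check Q = 0.0397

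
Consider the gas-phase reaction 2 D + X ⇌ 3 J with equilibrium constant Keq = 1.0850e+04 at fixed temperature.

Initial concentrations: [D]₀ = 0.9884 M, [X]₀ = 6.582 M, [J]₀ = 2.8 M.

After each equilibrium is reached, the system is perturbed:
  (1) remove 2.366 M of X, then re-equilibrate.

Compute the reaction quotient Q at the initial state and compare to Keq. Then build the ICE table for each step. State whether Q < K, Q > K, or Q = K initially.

Q₀ = 3.414; Q < K (proceeds forward)

Q₀ = 3.414 vs Keq = 1.0850e+04 ⇒ Q<K, forward
Step 1:
                   D          X          J
  I           0.9884      6.582        2.8
  C          -0.9546    -0.4773      1.432
  E          0.03383      6.105      4.232
  solve Keq expr → x = 0.4773; check Q = 1.0850e+04
Then remove 2.366 M of X.
Step 2:
                   D          X          J
  I          0.03383      3.739      4.232
  C         0.009161   0.004581   -0.01374
  E          0.04299      3.743      4.218
  solve Keq expr → x = -0.004581; check Q = 1.0850e+04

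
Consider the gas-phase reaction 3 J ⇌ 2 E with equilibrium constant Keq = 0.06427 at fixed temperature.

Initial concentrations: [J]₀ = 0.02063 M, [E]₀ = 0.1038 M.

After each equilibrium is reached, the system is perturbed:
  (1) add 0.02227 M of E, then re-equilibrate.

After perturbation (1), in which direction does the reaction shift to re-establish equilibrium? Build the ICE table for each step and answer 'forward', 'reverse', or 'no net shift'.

Direction: reverse

Q₀ = 1227 vs Keq = 0.06427 ⇒ Q>K, reverse
Step 1:
                   J          E
  Initial    0.02063     0.1038
  Change      0.1328   -0.08856
  Equil       0.1535    0.01524
  solve Keq expr → x = -0.04428; check Q = 0.06427
Then add 0.02227 M of E.
Step 2:
                   J          E
  Initial     0.1535    0.03751
  Change     0.02709   -0.01806
  Equil       0.1806    0.01945
  solve Keq expr → x = -0.00903; check Q = 0.06427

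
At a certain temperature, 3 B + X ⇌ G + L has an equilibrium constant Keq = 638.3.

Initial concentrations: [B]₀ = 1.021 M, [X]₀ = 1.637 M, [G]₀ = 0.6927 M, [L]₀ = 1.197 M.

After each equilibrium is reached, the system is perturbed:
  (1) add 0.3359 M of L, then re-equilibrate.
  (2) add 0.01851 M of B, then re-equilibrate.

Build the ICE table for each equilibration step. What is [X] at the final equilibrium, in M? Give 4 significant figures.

Q₀ = 0.4759 vs Keq = 638.3 ⇒ Q<K, forward
Step 1:
                    B           X           G           L
  Initial       1.021       1.637      0.6927       1.197
  Change      -0.9007     -0.3002      0.3002      0.3002
  Equil        0.1203       1.337      0.9929       1.497
  solve Keq expr → x = 0.3002; check Q = 638.3
Then add 0.3359 M of L.
Step 2:
                    B           X           G           L
  Initial      0.1203       1.337      0.9929       1.833
  Change     0.008131     0.00271    -0.00271    -0.00271
  Equil        0.1285       1.339      0.9902        1.83
  solve Keq expr → x = -0.00271; check Q = 638.3
Then add 0.01851 M of B.
Step 3:
                    B           X           G           L
  Initial       0.147       1.339      0.9902        1.83
  Change     -0.01792   -0.005973    0.005973    0.005973
  Equil        0.1291       1.334      0.9962       1.836
  solve Keq expr → x = 0.005973; check Q = 638.3

[X]_eq = 1.334 M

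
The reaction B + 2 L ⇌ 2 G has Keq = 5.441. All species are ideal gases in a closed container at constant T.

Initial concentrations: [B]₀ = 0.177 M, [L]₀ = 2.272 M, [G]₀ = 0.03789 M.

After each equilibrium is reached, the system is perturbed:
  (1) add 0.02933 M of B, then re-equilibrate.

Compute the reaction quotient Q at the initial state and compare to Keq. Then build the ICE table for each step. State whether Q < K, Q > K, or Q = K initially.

Q₀ = 0.001571; Q < K (proceeds forward)

Q₀ = 0.001571 vs Keq = 5.441 ⇒ Q<K, forward
Step 1:
                   B          L          G
  Initial      0.177      2.272    0.03789
  Change       -0.17    -0.3399     0.3399
  Equil     0.007029      1.932     0.3778
  solve Keq expr → x = 0.17; check Q = 5.441
Then add 0.02933 M of B.
Step 2:
                   B          L          G
  Initial    0.03636      1.932     0.3778
  Change    -0.02668   -0.05335    0.05335
  Equil     0.009681      1.879     0.4312
  solve Keq expr → x = 0.02668; check Q = 5.441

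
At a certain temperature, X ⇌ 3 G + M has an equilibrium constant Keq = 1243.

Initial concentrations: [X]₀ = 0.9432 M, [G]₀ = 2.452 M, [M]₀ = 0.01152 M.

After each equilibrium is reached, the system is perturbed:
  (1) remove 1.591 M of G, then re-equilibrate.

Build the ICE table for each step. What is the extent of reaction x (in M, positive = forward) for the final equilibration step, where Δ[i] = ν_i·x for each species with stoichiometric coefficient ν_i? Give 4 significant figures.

x = 0.05386 M

Q₀ = 0.1801 vs Keq = 1243 ⇒ Q<K, forward
Step 1:
                   X          G          M
  Initial     0.9432      2.452    0.01152
  Change     -0.8551      2.565     0.8551
  Equil      0.08807      5.017     0.8667
  solve Keq expr → x = 0.8551; check Q = 1243
Then remove 1.591 M of G.
Step 2:
                   X          G          M
  Initial    0.08807      3.426     0.8667
  Change    -0.05386     0.1616    0.05386
  Equil      0.03421      3.588     0.9205
  solve Keq expr → x = 0.05386; check Q = 1243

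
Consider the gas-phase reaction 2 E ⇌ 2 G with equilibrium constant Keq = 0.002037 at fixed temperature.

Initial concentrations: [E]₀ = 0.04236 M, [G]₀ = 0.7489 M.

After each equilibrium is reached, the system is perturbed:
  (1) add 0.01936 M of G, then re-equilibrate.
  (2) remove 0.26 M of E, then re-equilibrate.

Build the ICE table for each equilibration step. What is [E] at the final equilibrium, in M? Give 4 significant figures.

[E]_eq = 0.5268 M

Q₀ = 312.6 vs Keq = 0.002037 ⇒ Q>K, reverse
Step 1:
                   E          G
  init       0.04236     0.7489
  Δ           0.7147    -0.7147
  eq          0.7571    0.03417
  solve Keq expr → x = -0.3574; check Q = 0.002037
Then add 0.01936 M of G.
Step 2:
                   E          G
  init        0.7571    0.05353
  Δ          0.01852   -0.01852
  eq          0.7756    0.03501
  solve Keq expr → x = -0.009262; check Q = 0.002037
Then remove 0.26 M of E.
Step 3:
                   E          G
  init        0.5156    0.03501
  Δ          0.01123   -0.01123
  eq          0.5268    0.02378
  solve Keq expr → x = -0.005614; check Q = 0.002037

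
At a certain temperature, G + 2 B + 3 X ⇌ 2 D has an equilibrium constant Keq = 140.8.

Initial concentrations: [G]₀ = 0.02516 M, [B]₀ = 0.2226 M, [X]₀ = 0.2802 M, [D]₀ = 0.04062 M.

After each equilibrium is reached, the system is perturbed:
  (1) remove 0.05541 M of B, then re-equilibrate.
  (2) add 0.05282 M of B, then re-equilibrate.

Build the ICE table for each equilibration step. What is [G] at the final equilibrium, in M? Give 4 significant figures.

Q₀ = 60.16 vs Keq = 140.8 ⇒ Q<K, forward
Step 1:
                    G           B           X           D
  init        0.02516      0.2226      0.2802     0.04062
  Δ         -0.004623   -0.009246    -0.01387    0.009246
  eq          0.02054      0.2134      0.2663     0.04987
  solve Keq expr → x = 0.004623; check Q = 140.8
Then remove 0.05541 M of B.
Step 2:
                    G           B           X           D
  init        0.02054      0.1579      0.2663     0.04987
  Δ           0.00318     0.00636    0.009541    -0.00636
  eq          0.02372      0.1643      0.2759     0.04351
  solve Keq expr → x = -0.00318; check Q = 140.8
Then add 0.05282 M of B.
Step 3:
                    G           B           X           D
  init        0.02372      0.2171      0.2759     0.04351
  Δ         -0.003046   -0.006092   -0.009137    0.006092
  eq          0.02067       0.211      0.2667      0.0496
  solve Keq expr → x = 0.003046; check Q = 140.8

[G]_eq = 0.02067 M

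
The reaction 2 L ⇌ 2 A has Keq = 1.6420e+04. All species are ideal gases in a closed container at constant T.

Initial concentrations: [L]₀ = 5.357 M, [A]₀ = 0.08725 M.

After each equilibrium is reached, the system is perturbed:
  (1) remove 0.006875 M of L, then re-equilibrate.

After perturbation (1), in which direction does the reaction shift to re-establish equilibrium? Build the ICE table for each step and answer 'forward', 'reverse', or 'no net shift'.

Direction: reverse

Q₀ = 2.6527e-04 vs Keq = 1.6420e+04 ⇒ Q<K, forward
Step 1:
                   L          A
  init         5.357    0.08725
  Δ           -5.315      5.315
  eq         0.04216      5.402
  solve Keq expr → x = 2.657; check Q = 1.6420e+04
Then remove 0.006875 M of L.
Step 2:
                   L          A
  init       0.03528      5.402
  Δ         0.006822  -0.006822
  eq          0.0421      5.395
  solve Keq expr → x = -0.003411; check Q = 1.6420e+04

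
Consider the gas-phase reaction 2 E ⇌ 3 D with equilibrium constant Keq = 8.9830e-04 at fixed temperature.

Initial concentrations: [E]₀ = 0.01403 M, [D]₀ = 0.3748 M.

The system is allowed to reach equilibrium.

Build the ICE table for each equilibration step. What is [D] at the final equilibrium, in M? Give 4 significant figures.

Q₀ = 267.5 vs Keq = 8.9830e-04 ⇒ Q>K, reverse
Step 1:
                   E          D
  init       0.01403     0.3748
  Δ           0.2251    -0.3376
  eq          0.2391    0.03717
  solve Keq expr → x = -0.1125; check Q = 8.9830e-04

[D]_eq = 0.03717 M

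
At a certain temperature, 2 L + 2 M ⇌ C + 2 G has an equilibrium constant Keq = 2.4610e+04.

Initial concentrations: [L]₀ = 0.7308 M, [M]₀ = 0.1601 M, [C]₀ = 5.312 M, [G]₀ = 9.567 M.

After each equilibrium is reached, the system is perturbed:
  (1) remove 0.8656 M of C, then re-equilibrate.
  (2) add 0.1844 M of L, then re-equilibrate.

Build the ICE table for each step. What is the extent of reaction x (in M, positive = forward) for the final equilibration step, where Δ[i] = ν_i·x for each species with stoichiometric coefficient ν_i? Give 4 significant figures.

Q₀ = 3.5516e+04 vs Keq = 2.4610e+04 ⇒ Q>K, reverse
Step 1:
                   L          M          C          G
  init        0.7308     0.1601      5.312      9.567
  Δ          0.02513    0.02513   -0.01256   -0.02513
  eq          0.7559     0.1852      5.299      9.542
  solve Keq expr → x = -0.01256; check Q = 2.4610e+04
Then remove 0.8656 M of C.
Step 2:
                   L          M          C          G
  init        0.7559     0.1852      4.434      9.542
  Δ         -0.01258   -0.01258   0.006292    0.01258
  eq          0.7433     0.1726       4.44      9.554
  solve Keq expr → x = 0.006292; check Q = 2.4610e+04
Then add 0.1844 M of L.
Step 3:
                   L          M          C          G
  init        0.9277     0.1726       4.44      9.554
  Δ         -0.02916   -0.02916    0.01458    0.02916
  eq          0.8986     0.1435      4.455      9.584
  solve Keq expr → x = 0.01458; check Q = 2.4610e+04

x = 0.01458 M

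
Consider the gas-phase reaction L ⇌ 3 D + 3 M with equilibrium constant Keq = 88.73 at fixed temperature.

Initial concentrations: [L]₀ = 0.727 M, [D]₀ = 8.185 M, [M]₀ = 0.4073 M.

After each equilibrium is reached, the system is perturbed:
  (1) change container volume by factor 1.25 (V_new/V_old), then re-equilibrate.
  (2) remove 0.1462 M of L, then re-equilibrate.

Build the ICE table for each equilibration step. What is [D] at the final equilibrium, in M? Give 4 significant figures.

[D]_eq = 6.705 M

Q₀ = 50.96 vs Keq = 88.73 ⇒ Q<K, forward
Step 1:
                    L           D           M
  init          0.727       8.185      0.4073
  Δ           -0.0243     0.07289     0.07289
  eq           0.7027       8.258      0.4802
  solve Keq expr → x = 0.0243; check Q = 88.73
Then change container volume by factor 1.25 (V_new/V_old).
Step 2:
                    L           D           M
  init         0.5622       6.606      0.3842
  Δ          -0.04833       0.145       0.145
  eq           0.5138       6.751      0.5291
  solve Keq expr → x = 0.04833; check Q = 88.73
Then remove 0.1462 M of L.
Step 3:
                    L           D           M
  init         0.3676       6.751      0.5291
  Δ           0.01536    -0.04608    -0.04608
  eq            0.383       6.705      0.4831
  solve Keq expr → x = -0.01536; check Q = 88.73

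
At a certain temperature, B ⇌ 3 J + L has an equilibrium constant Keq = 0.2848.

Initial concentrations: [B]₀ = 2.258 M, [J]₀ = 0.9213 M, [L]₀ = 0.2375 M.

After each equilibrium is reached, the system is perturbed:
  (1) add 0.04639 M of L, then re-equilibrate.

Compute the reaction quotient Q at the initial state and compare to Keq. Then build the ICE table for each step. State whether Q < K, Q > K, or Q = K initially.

Q₀ = 0.08225 vs Keq = 0.2848 ⇒ Q<K, forward
Step 1:
                    B           J           L
  I             2.258      0.9213      0.2375
  C          -0.09997      0.2999     0.09997
  E             2.158       1.221      0.3375
  solve Keq expr → x = 0.09997; check Q = 0.2848
Then add 0.04639 M of L.
Step 2:
                    B           J           L
  I             2.158       1.221      0.3839
  C           0.01216    -0.03648    -0.01216
  E              2.17       1.185      0.3717
  solve Keq expr → x = -0.01216; check Q = 0.2848

Q₀ = 0.08225; Q < K (proceeds forward)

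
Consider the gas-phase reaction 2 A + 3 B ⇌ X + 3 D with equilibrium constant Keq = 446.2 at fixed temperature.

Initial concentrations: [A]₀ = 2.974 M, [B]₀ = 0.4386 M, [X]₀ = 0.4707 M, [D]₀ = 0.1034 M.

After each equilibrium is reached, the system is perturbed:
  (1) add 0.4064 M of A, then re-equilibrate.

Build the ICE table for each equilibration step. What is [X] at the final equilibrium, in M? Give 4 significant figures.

Q₀ = 6.9730e-04 vs Keq = 446.2 ⇒ Q<K, forward
Step 1:
                  A         B         X         D
  I           2.974    0.4386    0.4707    0.1034
  C         -0.2729   -0.4093    0.1364    0.4093
  E           2.701   0.02929    0.6071    0.5127
  solve Keq expr → x = 0.1364; check Q = 446.2
Then add 0.4064 M of A.
Step 2:
                  A         B         X         D
  I           3.108   0.02929    0.6071    0.5127
  C       -0.001642 -0.002463 8.2112e-04  0.002463
  E           3.106   0.02683     0.608    0.5152
  solve Keq expr → x = 8.2112e-04; check Q = 446.2

[X]_eq = 0.608 M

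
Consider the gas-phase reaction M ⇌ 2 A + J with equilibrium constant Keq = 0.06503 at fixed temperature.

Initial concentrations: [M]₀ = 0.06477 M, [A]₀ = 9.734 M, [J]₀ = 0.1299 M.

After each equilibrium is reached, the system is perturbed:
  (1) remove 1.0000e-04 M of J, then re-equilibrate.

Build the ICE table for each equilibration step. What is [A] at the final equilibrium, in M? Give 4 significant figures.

Q₀ = 190 vs Keq = 0.06503 ⇒ Q>K, reverse
Step 1:
                   M          A          J
  I          0.06477      9.734     0.1299
  C           0.1298    -0.2595    -0.1298
  E           0.1945      9.474 1.4092e-04
  solve Keq expr → x = -0.1298; check Q = 0.06503
Then remove 1.0000e-04 M of J.
Step 2:
                   M          A          J
  I           0.1945      9.474 4.0925e-05
  C       -9.9922e-05 1.9984e-04 9.9922e-05
  E           0.1944      9.475 1.4085e-04
  solve Keq expr → x = 9.9922e-05; check Q = 0.06503

[A]_eq = 9.475 M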